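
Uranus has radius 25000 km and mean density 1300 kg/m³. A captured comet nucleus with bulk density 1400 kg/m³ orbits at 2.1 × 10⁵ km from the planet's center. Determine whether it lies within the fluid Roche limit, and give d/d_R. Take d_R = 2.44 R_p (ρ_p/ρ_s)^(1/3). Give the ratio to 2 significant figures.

outside; d/d_R ≈ 3.5

d_R = 2.44 × (25000 km) × (1300/1400)^(1/3) = 59510 km
d/d_R = (2.1 × 10⁵) / (59510) = 3.5
Since d/d_R > 1, the body is outside the Roche limit.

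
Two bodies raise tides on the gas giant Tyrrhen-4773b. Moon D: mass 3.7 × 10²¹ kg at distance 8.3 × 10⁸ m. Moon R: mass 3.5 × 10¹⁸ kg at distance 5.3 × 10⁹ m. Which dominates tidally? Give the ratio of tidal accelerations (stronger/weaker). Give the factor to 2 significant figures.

Tidal acceleration ∝ M/d³, so compare M/d³ for each.
Moon D: (3.7 × 10²¹) / (8.3 × 10⁸)³ = 6.471 × 10⁻⁶
Moon R: (3.5 × 10¹⁸) / (5.3 × 10⁹)³ = 2.351 × 10⁻¹¹
Ratio (larger/smaller) = 2.8 × 10⁵

Moon D, by a factor of ≈ 2.8 × 10⁵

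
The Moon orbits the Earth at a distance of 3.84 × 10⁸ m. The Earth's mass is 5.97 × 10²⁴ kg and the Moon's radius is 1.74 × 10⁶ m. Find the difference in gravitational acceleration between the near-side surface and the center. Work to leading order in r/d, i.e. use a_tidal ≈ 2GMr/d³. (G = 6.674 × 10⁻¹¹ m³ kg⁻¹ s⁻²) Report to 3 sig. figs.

2.45 × 10⁻⁵ m/s²

a_tidal = 2GMr/d³
        = 2 × (6.674 × 10⁻¹¹) × (5.97 × 10²⁴) × (1.74 × 10⁶) / (3.84 × 10⁸)³
        = 2.45 × 10⁻⁵ m/s²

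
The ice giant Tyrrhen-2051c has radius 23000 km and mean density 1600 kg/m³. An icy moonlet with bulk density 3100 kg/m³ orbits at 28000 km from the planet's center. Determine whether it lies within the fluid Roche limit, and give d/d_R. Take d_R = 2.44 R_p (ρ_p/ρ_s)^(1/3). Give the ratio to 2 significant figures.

inside; d/d_R ≈ 0.62

d_R = 2.44 × (23000 km) × (1600/3100)^(1/3) = 45020 km
d/d_R = (28000) / (45020) = 0.62
Since d/d_R < 1, the body is inside the Roche limit.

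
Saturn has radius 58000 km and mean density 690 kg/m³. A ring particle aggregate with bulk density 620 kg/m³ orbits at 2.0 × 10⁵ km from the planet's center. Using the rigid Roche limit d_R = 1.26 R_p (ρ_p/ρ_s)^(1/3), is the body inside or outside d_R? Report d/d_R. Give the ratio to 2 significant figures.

outside; d/d_R ≈ 2.6

d_R = 1.26 × (58000 km) × (690/620)^(1/3) = 75730 km
d/d_R = (2.0 × 10⁵) / (75730) = 2.6
Since d/d_R > 1, the body is outside the Roche limit.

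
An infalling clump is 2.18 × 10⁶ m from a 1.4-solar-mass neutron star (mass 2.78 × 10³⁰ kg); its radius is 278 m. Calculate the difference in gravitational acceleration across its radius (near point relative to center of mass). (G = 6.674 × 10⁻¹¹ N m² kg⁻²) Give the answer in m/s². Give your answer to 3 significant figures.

Δa = 2GMr/d³
   = 2 × (6.674 × 10⁻¹¹) × (2.78 × 10³⁰) × (278) / (2.18 × 10⁶)³
   = 9.96 × 10³ m/s²

9.96 × 10³ m/s²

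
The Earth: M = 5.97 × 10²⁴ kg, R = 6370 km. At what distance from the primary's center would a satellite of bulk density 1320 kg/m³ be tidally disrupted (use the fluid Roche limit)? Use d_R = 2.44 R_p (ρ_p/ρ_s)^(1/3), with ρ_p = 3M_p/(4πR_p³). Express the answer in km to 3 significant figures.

25000 km

ρ_p = 3M_p/(4πR_p³) = 3 × (5.97 × 10²⁴) / (4π × (6.37 × 10⁶ m)³) = 5510 kg/m³
d_R = 2.44 × 6370 km × (5510/1320)^(1/3)
    = 25000 km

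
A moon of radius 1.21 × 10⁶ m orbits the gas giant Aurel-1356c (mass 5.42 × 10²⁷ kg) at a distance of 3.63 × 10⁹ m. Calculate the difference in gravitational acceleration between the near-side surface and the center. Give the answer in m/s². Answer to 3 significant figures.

1.83 × 10⁻⁵ m/s²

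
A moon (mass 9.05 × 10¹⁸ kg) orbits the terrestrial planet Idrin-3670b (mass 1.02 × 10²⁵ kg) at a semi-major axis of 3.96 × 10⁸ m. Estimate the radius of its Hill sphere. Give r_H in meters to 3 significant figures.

r_H ≈ a (m/3M)^(1/3)
    = (3.96 × 10⁸) × (9.05 × 10¹⁸ / (3 × 1.02 × 10²⁵))^(1/3)
    = 2.64 × 10⁶ m

2.64 × 10⁶ m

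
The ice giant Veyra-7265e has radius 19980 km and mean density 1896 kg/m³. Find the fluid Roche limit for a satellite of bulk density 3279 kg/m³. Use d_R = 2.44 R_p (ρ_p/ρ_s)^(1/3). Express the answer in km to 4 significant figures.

40610 km

d_R = 2.44 × 19980 km × (1896/3279)^(1/3)
    = 40610 km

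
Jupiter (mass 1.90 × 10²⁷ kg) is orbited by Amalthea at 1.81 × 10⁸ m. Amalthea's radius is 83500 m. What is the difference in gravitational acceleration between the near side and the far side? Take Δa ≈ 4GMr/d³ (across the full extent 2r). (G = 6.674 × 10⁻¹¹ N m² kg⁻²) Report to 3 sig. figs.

Δg = 4GMr/d³
   = 4 × (6.674 × 10⁻¹¹) × (1.90 × 10²⁷) × (83500) / (1.81 × 10⁸)³
   = 7.14 × 10⁻³ m/s²

7.14 × 10⁻³ m/s²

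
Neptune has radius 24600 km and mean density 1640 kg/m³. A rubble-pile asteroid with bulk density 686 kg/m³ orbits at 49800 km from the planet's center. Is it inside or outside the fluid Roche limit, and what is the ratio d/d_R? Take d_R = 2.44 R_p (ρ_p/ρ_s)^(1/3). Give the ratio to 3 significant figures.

inside; d/d_R ≈ 0.620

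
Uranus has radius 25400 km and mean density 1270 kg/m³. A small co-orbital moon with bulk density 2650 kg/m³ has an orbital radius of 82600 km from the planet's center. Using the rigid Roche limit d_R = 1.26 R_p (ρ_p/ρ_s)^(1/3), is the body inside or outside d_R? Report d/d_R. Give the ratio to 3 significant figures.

d_R = 1.26 × (25400 km) × (1270/2650)^(1/3) = 25050 km
d/d_R = (82600) / (25050) = 3.30
Since d/d_R > 1, the body is outside the Roche limit.

outside; d/d_R ≈ 3.30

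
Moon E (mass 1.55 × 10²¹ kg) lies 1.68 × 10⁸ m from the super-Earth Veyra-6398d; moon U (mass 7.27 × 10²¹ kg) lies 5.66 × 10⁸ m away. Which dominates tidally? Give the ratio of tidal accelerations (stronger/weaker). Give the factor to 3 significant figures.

The tide-raising term goes as M/d³ (the gradient of a 1/d² field).
Moon E: (1.55 × 10²¹) / (1.68 × 10⁸)³ = 3.269 × 10⁻⁴
Moon U: (7.27 × 10²¹) / (5.66 × 10⁸)³ = 4.009 × 10⁻⁵
Ratio (larger/smaller) = 8.15

Moon E, by a factor of ≈ 8.15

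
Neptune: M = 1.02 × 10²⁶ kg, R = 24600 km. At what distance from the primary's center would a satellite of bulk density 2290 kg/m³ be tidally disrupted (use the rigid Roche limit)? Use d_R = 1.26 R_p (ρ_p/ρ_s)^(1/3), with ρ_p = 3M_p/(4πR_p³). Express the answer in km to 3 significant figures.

27700 km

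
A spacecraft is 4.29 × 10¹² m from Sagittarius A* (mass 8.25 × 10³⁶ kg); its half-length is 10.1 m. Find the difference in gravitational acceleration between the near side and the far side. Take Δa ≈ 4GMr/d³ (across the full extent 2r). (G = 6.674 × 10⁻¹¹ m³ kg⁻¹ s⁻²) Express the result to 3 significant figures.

Near-to-far spans 2r, so the tidal difference is twice the near-to-center value: 4GMr/d³.
Δg = 4GMr/d³
   = 4 × (6.674 × 10⁻¹¹) × (8.25 × 10³⁶) × (10.1) / (4.29 × 10¹²)³
   = 2.82 × 10⁻¹⁰ m/s²

2.82 × 10⁻¹⁰ m/s²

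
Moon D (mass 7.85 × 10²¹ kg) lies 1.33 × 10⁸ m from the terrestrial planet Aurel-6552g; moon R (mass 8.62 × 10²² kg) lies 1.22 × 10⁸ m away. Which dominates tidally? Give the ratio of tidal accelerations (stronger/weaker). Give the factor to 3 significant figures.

Moon R, by a factor of ≈ 14.2

Tidal stretch scales as M/d³; compute that for each body.
Moon D: (7.85 × 10²¹) / (1.33 × 10⁸)³ = 3.337 × 10⁻³
Moon R: (8.62 × 10²²) / (1.22 × 10⁸)³ = 4.747 × 10⁻²
Ratio (larger/smaller) = 14.2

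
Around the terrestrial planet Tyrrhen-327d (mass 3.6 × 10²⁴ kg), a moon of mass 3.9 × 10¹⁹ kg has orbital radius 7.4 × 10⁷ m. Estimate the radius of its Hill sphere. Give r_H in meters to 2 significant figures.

1.1 × 10⁶ m

r_H ≈ a (m/3M)^(1/3)
    = (7.4 × 10⁷) × (3.9 × 10¹⁹ / (3 × 3.6 × 10²⁴))^(1/3)
    = 1.1 × 10⁶ m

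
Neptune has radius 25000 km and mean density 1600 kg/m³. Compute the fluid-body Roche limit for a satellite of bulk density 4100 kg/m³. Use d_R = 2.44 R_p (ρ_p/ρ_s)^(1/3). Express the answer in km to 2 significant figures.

45000 km

d_R = 2.44 × 25000 km × (1600/4100)^(1/3)
    = 45000 km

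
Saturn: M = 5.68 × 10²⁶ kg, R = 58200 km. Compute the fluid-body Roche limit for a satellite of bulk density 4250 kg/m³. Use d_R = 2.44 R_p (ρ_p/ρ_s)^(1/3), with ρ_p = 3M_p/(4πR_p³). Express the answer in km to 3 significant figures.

ρ_p = 3M_p/(4πR_p³) = 3 × (5.68 × 10²⁶) / (4π × (5.82 × 10⁷ m)³) = 688 kg/m³
d_R = 2.44 × 58200 km × (688/4250)^(1/3)
    = 77400 km

77400 km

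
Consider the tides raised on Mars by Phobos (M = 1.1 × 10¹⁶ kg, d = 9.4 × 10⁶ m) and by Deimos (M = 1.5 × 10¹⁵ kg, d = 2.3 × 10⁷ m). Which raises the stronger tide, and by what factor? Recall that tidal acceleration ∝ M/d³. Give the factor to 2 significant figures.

Phobos, by a factor of ≈ 110

Tidal stretch scales as M/d³; compute that for each body.
Phobos: (1.1 × 10¹⁶) / (9.4 × 10⁶)³ = 1.324 × 10⁻⁵
Deimos: (1.5 × 10¹⁵) / (2.3 × 10⁷)³ = 1.233 × 10⁻⁷
Ratio (larger/smaller) = 110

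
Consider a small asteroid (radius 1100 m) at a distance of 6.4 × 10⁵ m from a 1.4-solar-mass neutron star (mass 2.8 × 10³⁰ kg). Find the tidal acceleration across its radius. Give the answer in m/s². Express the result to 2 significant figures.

1.6 × 10⁶ m/s²

Since r ≪ d, expand the inverse-square field across one radius to get the leading 2GMr/d³ term.
Δa = 2GMr/d³
   = 2 × (6.674 × 10⁻¹¹) × (2.8 × 10³⁰) × (1100) / (6.4 × 10⁵)³
   = 1.6 × 10⁶ m/s²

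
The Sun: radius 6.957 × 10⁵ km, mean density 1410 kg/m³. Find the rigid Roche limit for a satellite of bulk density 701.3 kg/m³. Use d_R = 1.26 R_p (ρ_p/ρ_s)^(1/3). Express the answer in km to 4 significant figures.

d_R = 1.26 × 6.957 × 10⁵ km × (1410/701.3)^(1/3)
    = 1.106 × 10⁶ km

1.106 × 10⁶ km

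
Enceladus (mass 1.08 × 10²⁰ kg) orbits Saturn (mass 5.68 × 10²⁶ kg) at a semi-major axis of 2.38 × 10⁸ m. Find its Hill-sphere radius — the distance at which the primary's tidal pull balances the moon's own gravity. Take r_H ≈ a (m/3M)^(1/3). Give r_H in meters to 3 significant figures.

r_H ≈ a (m/3M)^(1/3)
    = (2.38 × 10⁸) × (1.08 × 10²⁰ / (3 × 5.68 × 10²⁶))^(1/3)
    = 9.49 × 10⁵ m

9.49 × 10⁵ m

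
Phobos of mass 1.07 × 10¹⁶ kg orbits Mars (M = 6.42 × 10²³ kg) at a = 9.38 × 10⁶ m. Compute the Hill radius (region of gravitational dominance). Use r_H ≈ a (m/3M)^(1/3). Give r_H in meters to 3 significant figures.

r_H ≈ a (m/3M)^(1/3)
    = (9.38 × 10⁶) × (1.07 × 10¹⁶ / (3 × 6.42 × 10²³))^(1/3)
    = 1.66 × 10⁴ m

1.66 × 10⁴ m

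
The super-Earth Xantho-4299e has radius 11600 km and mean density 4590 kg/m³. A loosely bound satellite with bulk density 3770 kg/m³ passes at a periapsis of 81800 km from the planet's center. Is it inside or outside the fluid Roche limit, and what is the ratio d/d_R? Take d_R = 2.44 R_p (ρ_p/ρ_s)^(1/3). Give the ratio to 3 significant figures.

outside; d/d_R ≈ 2.71

d_R = 2.44 × (11600 km) × (4590/3770)^(1/3) = 30220 km
d/d_R = (81800) / (30220) = 2.71
Since d/d_R > 1, the body is outside the Roche limit.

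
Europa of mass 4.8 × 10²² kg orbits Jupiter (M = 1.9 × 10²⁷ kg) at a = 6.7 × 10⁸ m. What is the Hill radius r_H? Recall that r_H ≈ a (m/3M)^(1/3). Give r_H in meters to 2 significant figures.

1.4 × 10⁷ m

r_H ≈ a (m/3M)^(1/3)
    = (6.7 × 10⁸) × (4.8 × 10²² / (3 × 1.9 × 10²⁷))^(1/3)
    = 1.4 × 10⁷ m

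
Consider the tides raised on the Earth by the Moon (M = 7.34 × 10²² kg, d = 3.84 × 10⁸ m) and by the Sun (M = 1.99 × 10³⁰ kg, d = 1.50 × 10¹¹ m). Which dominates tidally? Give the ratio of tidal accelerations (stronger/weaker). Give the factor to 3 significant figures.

The tide-raising term goes as M/d³ (the gradient of a 1/d² field).
The Moon: (7.34 × 10²²) / (3.84 × 10⁸)³ = 1.296 × 10⁻³
The Sun: (1.99 × 10³⁰) / (1.50 × 10¹¹)³ = 5.896 × 10⁻⁴
Ratio (larger/smaller) = 2.20

The Moon, by a factor of ≈ 2.20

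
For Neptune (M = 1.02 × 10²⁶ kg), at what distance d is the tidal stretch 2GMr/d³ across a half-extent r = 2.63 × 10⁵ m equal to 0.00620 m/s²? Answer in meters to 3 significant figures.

2GMr/d³ = a_tidal  ⇒  d = (2GMr / a_tidal)^(1/3)
d = (2 × 6.674×10⁻¹¹ × (1.02 × 10²⁶) × (2.63 × 10⁵) / (0.00620))^(1/3)
  = 8.33 × 10⁷ m

8.33 × 10⁷ m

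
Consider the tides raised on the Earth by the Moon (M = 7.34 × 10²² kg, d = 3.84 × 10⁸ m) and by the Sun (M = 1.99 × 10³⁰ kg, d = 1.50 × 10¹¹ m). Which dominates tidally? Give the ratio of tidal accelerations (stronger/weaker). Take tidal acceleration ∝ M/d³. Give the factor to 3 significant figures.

Tidal stretch scales as M/d³; compute that for each body.
The Moon: (7.34 × 10²²) / (3.84 × 10⁸)³ = 1.296 × 10⁻³
The Sun: (1.99 × 10³⁰) / (1.50 × 10¹¹)³ = 5.896 × 10⁻⁴
Ratio (larger/smaller) = 2.20

The Moon, by a factor of ≈ 2.20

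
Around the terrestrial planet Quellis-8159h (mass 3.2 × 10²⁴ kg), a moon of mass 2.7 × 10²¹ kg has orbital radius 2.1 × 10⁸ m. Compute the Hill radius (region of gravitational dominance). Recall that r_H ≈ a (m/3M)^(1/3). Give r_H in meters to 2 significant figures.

r_H ≈ a (m/3M)^(1/3)
    = (2.1 × 10⁸) × (2.7 × 10²¹ / (3 × 3.2 × 10²⁴))^(1/3)
    = 1.4 × 10⁷ m

1.4 × 10⁷ m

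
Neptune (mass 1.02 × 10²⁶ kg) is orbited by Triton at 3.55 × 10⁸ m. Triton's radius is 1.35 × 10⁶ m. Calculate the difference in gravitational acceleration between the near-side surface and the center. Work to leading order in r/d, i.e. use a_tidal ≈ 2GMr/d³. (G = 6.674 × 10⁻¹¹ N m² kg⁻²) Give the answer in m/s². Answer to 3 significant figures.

4.11 × 10⁻⁴ m/s²

Δg = 2GMr/d³
   = 2 × (6.674 × 10⁻¹¹) × (1.02 × 10²⁶) × (1.35 × 10⁶) / (3.55 × 10⁸)³
   = 4.11 × 10⁻⁴ m/s²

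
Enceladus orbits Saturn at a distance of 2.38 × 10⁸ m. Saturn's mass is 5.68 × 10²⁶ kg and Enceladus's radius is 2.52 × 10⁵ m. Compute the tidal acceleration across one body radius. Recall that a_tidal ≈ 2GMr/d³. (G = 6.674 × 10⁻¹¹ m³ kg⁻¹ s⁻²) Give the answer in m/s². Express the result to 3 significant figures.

1.42 × 10⁻³ m/s²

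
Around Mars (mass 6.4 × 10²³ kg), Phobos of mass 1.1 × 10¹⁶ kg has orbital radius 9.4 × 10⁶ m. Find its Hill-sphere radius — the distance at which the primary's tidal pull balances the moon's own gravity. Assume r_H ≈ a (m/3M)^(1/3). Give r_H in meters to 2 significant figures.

1.7 × 10⁴ m

r_H ≈ a (m/3M)^(1/3)
    = (9.4 × 10⁶) × (1.1 × 10¹⁶ / (3 × 6.4 × 10²³))^(1/3)
    = 1.7 × 10⁴ m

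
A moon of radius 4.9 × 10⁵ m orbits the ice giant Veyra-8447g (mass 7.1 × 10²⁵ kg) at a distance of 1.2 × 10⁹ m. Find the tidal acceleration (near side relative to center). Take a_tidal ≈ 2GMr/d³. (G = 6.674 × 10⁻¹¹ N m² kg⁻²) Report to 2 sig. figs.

The tidal stretch is the gradient of GM/d² times the body's extent r, hence the 1/d³ dependence.
a_tidal = 2GMr/d³
        = 2 × (6.674 × 10⁻¹¹) × (7.1 × 10²⁵) × (4.9 × 10⁵) / (1.2 × 10⁹)³
        = 2.7 × 10⁻⁶ m/s²

2.7 × 10⁻⁶ m/s²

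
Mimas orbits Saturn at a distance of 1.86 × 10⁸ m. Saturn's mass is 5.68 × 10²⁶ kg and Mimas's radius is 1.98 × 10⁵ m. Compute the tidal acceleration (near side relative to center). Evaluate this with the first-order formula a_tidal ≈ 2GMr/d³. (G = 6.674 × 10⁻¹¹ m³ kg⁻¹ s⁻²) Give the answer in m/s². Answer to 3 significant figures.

Δa = 2GMr/d³
   = 2 × (6.674 × 10⁻¹¹) × (5.68 × 10²⁶) × (1.98 × 10⁵) / (1.86 × 10⁸)³
   = 2.33 × 10⁻³ m/s²

2.33 × 10⁻³ m/s²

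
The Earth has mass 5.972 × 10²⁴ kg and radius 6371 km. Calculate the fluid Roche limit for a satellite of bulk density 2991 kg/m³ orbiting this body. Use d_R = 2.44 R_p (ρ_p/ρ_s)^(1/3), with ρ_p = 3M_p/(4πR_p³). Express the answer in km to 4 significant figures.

ρ_p = 3M_p/(4πR_p³) = 3 × (5.972 × 10²⁴) / (4π × (6.371 × 10⁶ m)³) = 5513 kg/m³
d_R = 2.44 × 6371 km × (5513/2991)^(1/3)
    = 19060 km

19060 km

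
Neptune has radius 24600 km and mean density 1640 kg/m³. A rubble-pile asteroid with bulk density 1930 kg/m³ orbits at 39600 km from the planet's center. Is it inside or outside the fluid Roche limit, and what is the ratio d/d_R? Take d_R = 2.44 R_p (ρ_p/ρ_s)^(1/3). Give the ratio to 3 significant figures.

inside; d/d_R ≈ 0.697

d_R = 2.44 × (24600 km) × (1640/1930)^(1/3) = 56850 km
d/d_R = (39600) / (56850) = 0.697
Since d/d_R < 1, the body is inside the Roche limit.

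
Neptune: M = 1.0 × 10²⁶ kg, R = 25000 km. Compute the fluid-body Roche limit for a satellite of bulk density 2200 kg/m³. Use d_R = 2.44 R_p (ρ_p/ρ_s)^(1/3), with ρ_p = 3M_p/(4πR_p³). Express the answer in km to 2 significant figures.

ρ_p = 3M_p/(4πR_p³) = 3 × (1.0 × 10²⁶) / (4π × (2.5 × 10⁷ m)³) = 1500 kg/m³
d_R = 2.44 × 25000 km × (1500/2200)^(1/3)
    = 54000 km

54000 km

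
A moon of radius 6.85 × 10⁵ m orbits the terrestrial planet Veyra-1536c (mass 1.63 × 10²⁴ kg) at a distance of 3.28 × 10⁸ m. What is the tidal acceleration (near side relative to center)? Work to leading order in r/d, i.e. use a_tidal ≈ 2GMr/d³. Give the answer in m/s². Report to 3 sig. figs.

4.22 × 10⁻⁶ m/s²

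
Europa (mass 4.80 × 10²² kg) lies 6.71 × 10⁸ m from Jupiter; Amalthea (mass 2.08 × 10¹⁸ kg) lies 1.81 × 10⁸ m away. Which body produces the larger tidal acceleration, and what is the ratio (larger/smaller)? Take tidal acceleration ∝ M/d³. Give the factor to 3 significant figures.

Europa, by a factor of ≈ 453

Tidal acceleration ∝ M/d³, so compare M/d³ for each.
Europa: (4.80 × 10²²) / (6.71 × 10⁸)³ = 1.589 × 10⁻⁴
Amalthea: (2.08 × 10¹⁸) / (1.81 × 10⁸)³ = 3.508 × 10⁻⁷
Ratio (larger/smaller) = 453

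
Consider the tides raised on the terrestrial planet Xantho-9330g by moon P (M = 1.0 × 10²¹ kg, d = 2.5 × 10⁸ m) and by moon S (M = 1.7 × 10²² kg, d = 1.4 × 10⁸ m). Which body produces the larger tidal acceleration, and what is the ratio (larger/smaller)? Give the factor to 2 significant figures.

Moon S, by a factor of ≈ 97

Tidal stretch scales as M/d³; compute that for each body.
Moon P: (1.0 × 10²¹) / (2.5 × 10⁸)³ = 6.400 × 10⁻⁵
Moon S: (1.7 × 10²²) / (1.4 × 10⁸)³ = 6.195 × 10⁻³
Ratio (larger/smaller) = 97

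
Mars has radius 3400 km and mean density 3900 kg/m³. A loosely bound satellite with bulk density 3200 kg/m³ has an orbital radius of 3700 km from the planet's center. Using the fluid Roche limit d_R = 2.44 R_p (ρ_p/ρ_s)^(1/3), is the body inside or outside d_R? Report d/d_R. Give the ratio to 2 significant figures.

inside; d/d_R ≈ 0.42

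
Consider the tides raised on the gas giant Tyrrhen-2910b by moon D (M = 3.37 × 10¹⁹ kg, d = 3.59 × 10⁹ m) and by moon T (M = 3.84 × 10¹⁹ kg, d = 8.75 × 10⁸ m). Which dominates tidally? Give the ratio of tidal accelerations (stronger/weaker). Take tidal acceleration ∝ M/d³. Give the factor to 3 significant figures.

Compare M/d³ for the two perturbers:
Moon D: (3.37 × 10¹⁹) / (3.59 × 10⁹)³ = 7.284 × 10⁻¹⁰
Moon T: (3.84 × 10¹⁹) / (8.75 × 10⁸)³ = 5.732 × 10⁻⁸
Ratio (larger/smaller) = 78.7

Moon T, by a factor of ≈ 78.7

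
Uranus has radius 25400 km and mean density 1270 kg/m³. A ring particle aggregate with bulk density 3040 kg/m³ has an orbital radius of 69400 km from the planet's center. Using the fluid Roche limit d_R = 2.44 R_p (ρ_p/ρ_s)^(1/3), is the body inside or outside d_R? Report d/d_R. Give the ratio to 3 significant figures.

outside; d/d_R ≈ 1.50

d_R = 2.44 × (25400 km) × (1270/3040)^(1/3) = 46330 km
d/d_R = (69400) / (46330) = 1.50
Since d/d_R > 1, the body is outside the Roche limit.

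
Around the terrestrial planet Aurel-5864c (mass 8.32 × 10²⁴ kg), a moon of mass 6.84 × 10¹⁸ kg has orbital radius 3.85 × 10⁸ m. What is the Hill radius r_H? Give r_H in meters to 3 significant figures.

2.50 × 10⁶ m

r_H ≈ a (m/3M)^(1/3)
    = (3.85 × 10⁸) × (6.84 × 10¹⁸ / (3 × 8.32 × 10²⁴))^(1/3)
    = 2.50 × 10⁶ m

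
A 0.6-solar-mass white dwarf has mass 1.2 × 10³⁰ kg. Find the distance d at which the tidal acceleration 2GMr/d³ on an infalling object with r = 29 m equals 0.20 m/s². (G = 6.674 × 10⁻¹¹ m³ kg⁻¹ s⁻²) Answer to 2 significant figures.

2GMr/d³ = a_tidal  ⇒  d = (2GMr / a_tidal)^(1/3)
d = (2 × 6.674×10⁻¹¹ × (1.2 × 10³⁰) × (29) / (0.20))^(1/3)
  = 2.9 × 10⁷ m

2.9 × 10⁷ m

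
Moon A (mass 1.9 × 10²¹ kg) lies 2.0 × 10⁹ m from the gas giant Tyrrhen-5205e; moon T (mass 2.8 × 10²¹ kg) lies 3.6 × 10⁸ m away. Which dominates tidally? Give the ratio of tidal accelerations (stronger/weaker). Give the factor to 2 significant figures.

Tidal acceleration ∝ M/d³, so compare M/d³ for each.
Moon A: (1.9 × 10²¹) / (2.0 × 10⁹)³ = 2.375 × 10⁻⁷
Moon T: (2.8 × 10²¹) / (3.6 × 10⁸)³ = 6.001 × 10⁻⁵
Ratio (larger/smaller) = 250

Moon T, by a factor of ≈ 250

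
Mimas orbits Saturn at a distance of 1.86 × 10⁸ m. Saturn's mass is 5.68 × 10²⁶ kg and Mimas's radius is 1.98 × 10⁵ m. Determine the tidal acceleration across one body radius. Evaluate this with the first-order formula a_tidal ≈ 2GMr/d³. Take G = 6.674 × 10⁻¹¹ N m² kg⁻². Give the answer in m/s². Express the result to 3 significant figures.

2.33 × 10⁻³ m/s²

Δa = 2GMr/d³
   = 2 × (6.674 × 10⁻¹¹) × (5.68 × 10²⁶) × (1.98 × 10⁵) / (1.86 × 10⁸)³
   = 2.33 × 10⁻³ m/s²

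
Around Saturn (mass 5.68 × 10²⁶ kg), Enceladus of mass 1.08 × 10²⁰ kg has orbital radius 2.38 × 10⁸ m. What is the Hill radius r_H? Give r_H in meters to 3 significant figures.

9.49 × 10⁵ m

r_H ≈ a (m/3M)^(1/3)
    = (2.38 × 10⁸) × (1.08 × 10²⁰ / (3 × 5.68 × 10²⁶))^(1/3)
    = 9.49 × 10⁵ m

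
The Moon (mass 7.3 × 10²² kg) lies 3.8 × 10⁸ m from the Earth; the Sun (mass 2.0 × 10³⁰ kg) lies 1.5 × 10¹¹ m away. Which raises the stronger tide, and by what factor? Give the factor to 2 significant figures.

The tide-raising term goes as M/d³ (the gradient of a 1/d² field).
The Moon: (7.3 × 10²²) / (3.8 × 10⁸)³ = 1.330 × 10⁻³
The Sun: (2.0 × 10³⁰) / (1.5 × 10¹¹)³ = 5.926 × 10⁻⁴
Ratio (larger/smaller) = 2.2

The Moon, by a factor of ≈ 2.2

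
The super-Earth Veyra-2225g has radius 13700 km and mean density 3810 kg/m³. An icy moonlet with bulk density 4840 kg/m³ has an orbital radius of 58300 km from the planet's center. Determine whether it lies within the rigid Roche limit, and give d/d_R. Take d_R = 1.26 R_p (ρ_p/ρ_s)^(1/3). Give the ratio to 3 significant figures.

outside; d/d_R ≈ 3.66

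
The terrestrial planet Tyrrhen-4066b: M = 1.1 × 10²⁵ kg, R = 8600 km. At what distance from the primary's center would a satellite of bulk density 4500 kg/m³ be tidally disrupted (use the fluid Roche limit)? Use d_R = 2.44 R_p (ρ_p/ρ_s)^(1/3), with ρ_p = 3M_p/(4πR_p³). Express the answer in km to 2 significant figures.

20000 km

ρ_p = 3M_p/(4πR_p³) = 3 × (1.1 × 10²⁵) / (4π × (8.6 × 10⁶ m)³) = 4100 kg/m³
d_R = 2.44 × 8600 km × (4100/4500)^(1/3)
    = 20000 km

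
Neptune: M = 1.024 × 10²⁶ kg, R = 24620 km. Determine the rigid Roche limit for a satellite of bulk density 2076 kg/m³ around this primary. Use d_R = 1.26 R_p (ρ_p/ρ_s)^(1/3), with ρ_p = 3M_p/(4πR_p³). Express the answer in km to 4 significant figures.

ρ_p = 3M_p/(4πR_p³) = 3 × (1.024 × 10²⁶) / (4π × (2.462 × 10⁷ m)³) = 1638 kg/m³
d_R = 1.26 × 24620 km × (1638/2076)^(1/3)
    = 28670 km

28670 km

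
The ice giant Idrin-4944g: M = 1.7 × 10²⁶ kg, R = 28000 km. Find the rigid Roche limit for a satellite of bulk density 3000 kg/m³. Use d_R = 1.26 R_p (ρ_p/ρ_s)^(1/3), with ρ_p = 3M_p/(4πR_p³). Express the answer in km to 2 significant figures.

ρ_p = 3M_p/(4πR_p³) = 3 × (1.7 × 10²⁶) / (4π × (2.8 × 10⁷ m)³) = 1800 kg/m³
d_R = 1.26 × 28000 km × (1800/3000)^(1/3)
    = 30000 km

30000 km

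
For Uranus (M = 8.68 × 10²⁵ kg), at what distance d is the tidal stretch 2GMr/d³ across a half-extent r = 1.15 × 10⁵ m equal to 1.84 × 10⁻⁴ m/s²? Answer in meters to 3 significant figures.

2GMr/d³ = a_tidal  ⇒  d = (2GMr / a_tidal)^(1/3)
d = (2 × 6.674×10⁻¹¹ × (8.68 × 10²⁵) × (1.15 × 10⁵) / (1.84 × 10⁻⁴))^(1/3)
  = 1.93 × 10⁸ m

1.93 × 10⁸ m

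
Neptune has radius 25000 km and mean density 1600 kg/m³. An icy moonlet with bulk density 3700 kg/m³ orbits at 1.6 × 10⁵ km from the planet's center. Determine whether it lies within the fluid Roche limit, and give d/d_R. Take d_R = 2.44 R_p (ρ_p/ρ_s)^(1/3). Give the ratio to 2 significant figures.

outside; d/d_R ≈ 3.5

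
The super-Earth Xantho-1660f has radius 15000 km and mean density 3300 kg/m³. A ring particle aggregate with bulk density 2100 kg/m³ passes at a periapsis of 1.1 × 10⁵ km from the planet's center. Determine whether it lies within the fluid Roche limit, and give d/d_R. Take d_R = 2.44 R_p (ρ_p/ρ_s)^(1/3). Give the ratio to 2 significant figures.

d_R = 2.44 × (15000 km) × (3300/2100)^(1/3) = 42550 km
d/d_R = (1.1 × 10⁵) / (42550) = 2.6
Since d/d_R > 1, the body is outside the Roche limit.

outside; d/d_R ≈ 2.6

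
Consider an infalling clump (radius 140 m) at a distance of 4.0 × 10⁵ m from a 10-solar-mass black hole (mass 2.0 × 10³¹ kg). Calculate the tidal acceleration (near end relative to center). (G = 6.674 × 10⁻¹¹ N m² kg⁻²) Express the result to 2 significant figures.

5.8 × 10⁶ m/s²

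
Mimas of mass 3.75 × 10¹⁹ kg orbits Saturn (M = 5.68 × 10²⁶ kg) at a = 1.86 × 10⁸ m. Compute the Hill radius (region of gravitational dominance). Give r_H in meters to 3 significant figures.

5.21 × 10⁵ m

r_H ≈ a (m/3M)^(1/3)
    = (1.86 × 10⁸) × (3.75 × 10¹⁹ / (3 × 5.68 × 10²⁶))^(1/3)
    = 5.21 × 10⁵ m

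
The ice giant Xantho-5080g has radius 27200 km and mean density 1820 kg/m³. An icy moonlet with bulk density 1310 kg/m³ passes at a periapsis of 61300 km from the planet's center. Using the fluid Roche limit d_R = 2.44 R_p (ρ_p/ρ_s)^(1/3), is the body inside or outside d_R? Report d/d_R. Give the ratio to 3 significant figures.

inside; d/d_R ≈ 0.828

d_R = 2.44 × (27200 km) × (1820/1310)^(1/3) = 74060 km
d/d_R = (61300) / (74060) = 0.828
Since d/d_R < 1, the body is inside the Roche limit.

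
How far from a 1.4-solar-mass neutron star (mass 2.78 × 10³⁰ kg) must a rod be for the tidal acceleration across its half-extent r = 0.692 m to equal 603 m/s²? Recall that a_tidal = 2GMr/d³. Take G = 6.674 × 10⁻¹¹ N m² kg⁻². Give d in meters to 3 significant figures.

7.52 × 10⁵ m

2GMr/d³ = a_tidal  ⇒  d = (2GMr / a_tidal)^(1/3)
d = (2 × 6.674×10⁻¹¹ × (2.78 × 10³⁰) × (0.692) / (603))^(1/3)
  = 7.52 × 10⁵ m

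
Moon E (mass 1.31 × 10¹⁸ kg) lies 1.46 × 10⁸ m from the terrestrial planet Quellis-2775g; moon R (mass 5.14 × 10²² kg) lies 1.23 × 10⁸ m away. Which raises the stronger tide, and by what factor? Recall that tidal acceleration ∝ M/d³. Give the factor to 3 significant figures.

Moon R, by a factor of ≈ 65600

Tidal acceleration ∝ M/d³, so compare M/d³ for each.
Moon E: (1.31 × 10¹⁸) / (1.46 × 10⁸)³ = 4.209 × 10⁻⁷
Moon R: (5.14 × 10²²) / (1.23 × 10⁸)³ = 2.762 × 10⁻²
Ratio (larger/smaller) = 65600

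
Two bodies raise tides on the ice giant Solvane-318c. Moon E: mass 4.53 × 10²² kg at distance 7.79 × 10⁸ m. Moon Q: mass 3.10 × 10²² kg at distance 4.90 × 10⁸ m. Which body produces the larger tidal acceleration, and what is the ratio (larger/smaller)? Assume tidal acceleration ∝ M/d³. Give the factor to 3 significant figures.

Moon Q, by a factor of ≈ 2.75

Tidal acceleration ∝ M/d³, so compare M/d³ for each.
Moon E: (4.53 × 10²²) / (7.79 × 10⁸)³ = 9.583 × 10⁻⁵
Moon Q: (3.10 × 10²²) / (4.90 × 10⁸)³ = 2.635 × 10⁻⁴
Ratio (larger/smaller) = 2.75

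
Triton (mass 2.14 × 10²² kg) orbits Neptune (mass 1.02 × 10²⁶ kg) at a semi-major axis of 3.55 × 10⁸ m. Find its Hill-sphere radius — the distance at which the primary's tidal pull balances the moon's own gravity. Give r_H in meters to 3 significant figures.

1.46 × 10⁷ m

r_H ≈ a (m/3M)^(1/3)
    = (3.55 × 10⁸) × (2.14 × 10²² / (3 × 1.02 × 10²⁶))^(1/3)
    = 1.46 × 10⁷ m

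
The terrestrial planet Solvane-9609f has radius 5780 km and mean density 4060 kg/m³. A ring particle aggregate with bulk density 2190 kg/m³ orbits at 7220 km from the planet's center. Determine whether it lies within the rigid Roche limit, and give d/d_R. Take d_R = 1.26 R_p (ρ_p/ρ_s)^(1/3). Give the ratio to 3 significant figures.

inside; d/d_R ≈ 0.807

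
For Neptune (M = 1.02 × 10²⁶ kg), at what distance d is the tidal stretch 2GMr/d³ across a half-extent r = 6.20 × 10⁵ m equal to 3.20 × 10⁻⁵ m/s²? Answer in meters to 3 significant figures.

6.41 × 10⁸ m

2GMr/d³ = a_tidal  ⇒  d = (2GMr / a_tidal)^(1/3)
d = (2 × 6.674×10⁻¹¹ × (1.02 × 10²⁶) × (6.20 × 10⁵) / (3.20 × 10⁻⁵))^(1/3)
  = 6.41 × 10⁸ m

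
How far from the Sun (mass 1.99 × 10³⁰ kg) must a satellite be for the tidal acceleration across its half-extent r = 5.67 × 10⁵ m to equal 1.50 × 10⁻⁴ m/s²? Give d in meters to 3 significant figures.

1.00 × 10¹⁰ m

2GMr/d³ = a_tidal  ⇒  d = (2GMr / a_tidal)^(1/3)
d = (2 × 6.674×10⁻¹¹ × (1.99 × 10³⁰) × (5.67 × 10⁵) / (1.50 × 10⁻⁴))^(1/3)
  = 1.00 × 10¹⁰ m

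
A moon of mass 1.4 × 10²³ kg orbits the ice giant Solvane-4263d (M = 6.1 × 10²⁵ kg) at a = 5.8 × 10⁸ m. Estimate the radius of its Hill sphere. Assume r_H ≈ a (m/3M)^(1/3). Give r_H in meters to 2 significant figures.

r_H ≈ a (m/3M)^(1/3)
    = (5.8 × 10⁸) × (1.4 × 10²³ / (3 × 6.1 × 10²⁵))^(1/3)
    = 5.3 × 10⁷ m

5.3 × 10⁷ m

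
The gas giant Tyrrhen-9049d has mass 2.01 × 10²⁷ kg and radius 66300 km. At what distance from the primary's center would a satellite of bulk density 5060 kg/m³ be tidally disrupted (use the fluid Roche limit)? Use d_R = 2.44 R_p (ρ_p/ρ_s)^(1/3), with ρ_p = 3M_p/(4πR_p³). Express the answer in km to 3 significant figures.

1.11 × 10⁵ km

ρ_p = 3M_p/(4πR_p³) = 3 × (2.01 × 10²⁷) / (4π × (6.63 × 10⁷ m)³) = 1650 kg/m³
d_R = 2.44 × 66300 km × (1650/5060)^(1/3)
    = 1.11 × 10⁵ km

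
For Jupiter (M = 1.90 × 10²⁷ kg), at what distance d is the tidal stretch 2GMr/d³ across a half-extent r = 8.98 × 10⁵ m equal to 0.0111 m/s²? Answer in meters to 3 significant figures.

2.74 × 10⁸ m

2GMr/d³ = a_tidal  ⇒  d = (2GMr / a_tidal)^(1/3)
d = (2 × 6.674×10⁻¹¹ × (1.90 × 10²⁷) × (8.98 × 10⁵) / (0.0111))^(1/3)
  = 2.74 × 10⁸ m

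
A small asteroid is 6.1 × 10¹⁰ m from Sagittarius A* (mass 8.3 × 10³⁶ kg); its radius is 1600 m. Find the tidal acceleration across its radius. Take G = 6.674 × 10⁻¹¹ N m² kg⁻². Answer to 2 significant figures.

7.8 × 10⁻³ m/s²

Δa = 2GMr/d³
   = 2 × (6.674 × 10⁻¹¹) × (8.3 × 10³⁶) × (1600) / (6.1 × 10¹⁰)³
   = 7.8 × 10⁻³ m/s²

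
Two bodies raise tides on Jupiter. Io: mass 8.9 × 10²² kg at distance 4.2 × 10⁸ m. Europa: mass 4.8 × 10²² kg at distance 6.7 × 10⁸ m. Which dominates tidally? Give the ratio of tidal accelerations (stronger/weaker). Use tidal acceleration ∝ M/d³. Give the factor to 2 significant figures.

Tidal acceleration ∝ M/d³, so compare M/d³ for each.
Io: (8.9 × 10²²) / (4.2 × 10⁸)³ = 1.201 × 10⁻³
Europa: (4.8 × 10²²) / (6.7 × 10⁸)³ = 1.596 × 10⁻⁴
Ratio (larger/smaller) = 7.5

Io, by a factor of ≈ 7.5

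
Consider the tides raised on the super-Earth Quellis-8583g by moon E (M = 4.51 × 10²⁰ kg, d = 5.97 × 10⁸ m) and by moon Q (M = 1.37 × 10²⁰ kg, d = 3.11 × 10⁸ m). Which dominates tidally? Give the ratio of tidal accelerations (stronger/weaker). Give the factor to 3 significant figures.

The tide-raising term goes as M/d³ (the gradient of a 1/d² field).
Moon E: (4.51 × 10²⁰) / (5.97 × 10⁸)³ = 2.120 × 10⁻⁶
Moon Q: (1.37 × 10²⁰) / (3.11 × 10⁸)³ = 4.554 × 10⁻⁶
Ratio (larger/smaller) = 2.15

Moon Q, by a factor of ≈ 2.15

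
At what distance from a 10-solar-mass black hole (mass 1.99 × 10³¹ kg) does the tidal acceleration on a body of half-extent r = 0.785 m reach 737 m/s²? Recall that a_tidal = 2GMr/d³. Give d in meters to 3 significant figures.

2GMr/d³ = a_tidal  ⇒  d = (2GMr / a_tidal)^(1/3)
d = (2 × 6.674×10⁻¹¹ × (1.99 × 10³¹) × (0.785) / (737))^(1/3)
  = 1.41 × 10⁶ m

1.41 × 10⁶ m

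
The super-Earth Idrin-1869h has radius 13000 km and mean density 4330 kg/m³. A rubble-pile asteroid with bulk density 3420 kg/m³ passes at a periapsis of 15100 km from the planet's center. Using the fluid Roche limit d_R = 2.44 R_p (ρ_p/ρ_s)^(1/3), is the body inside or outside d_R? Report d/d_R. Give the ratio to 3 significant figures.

inside; d/d_R ≈ 0.440

d_R = 2.44 × (13000 km) × (4330/3420)^(1/3) = 34320 km
d/d_R = (15100) / (34320) = 0.440
Since d/d_R < 1, the body is inside the Roche limit.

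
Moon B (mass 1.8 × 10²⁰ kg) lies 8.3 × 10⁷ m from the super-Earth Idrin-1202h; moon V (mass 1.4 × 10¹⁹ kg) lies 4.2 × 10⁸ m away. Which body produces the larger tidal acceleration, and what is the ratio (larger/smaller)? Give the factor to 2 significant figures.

Moon B, by a factor of ≈ 1700

Tidal stretch scales as M/d³; compute that for each body.
Moon B: (1.8 × 10²⁰) / (8.3 × 10⁷)³ = 3.148 × 10⁻⁴
Moon V: (1.4 × 10¹⁹) / (4.2 × 10⁸)³ = 1.890 × 10⁻⁷
Ratio (larger/smaller) = 1700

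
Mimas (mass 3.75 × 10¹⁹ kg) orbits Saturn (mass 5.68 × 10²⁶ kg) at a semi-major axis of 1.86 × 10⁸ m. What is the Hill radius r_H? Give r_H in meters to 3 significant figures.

5.21 × 10⁵ m

r_H ≈ a (m/3M)^(1/3)
    = (1.86 × 10⁸) × (3.75 × 10¹⁹ / (3 × 5.68 × 10²⁶))^(1/3)
    = 5.21 × 10⁵ m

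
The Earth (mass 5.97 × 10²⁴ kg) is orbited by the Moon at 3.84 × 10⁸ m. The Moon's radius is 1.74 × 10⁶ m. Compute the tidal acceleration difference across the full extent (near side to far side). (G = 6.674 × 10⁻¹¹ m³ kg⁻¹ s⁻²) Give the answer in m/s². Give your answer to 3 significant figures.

4.90 × 10⁻⁵ m/s²

Δg = 4GMr/d³
   = 4 × (6.674 × 10⁻¹¹) × (5.97 × 10²⁴) × (1.74 × 10⁶) / (3.84 × 10⁸)³
   = 4.90 × 10⁻⁵ m/s²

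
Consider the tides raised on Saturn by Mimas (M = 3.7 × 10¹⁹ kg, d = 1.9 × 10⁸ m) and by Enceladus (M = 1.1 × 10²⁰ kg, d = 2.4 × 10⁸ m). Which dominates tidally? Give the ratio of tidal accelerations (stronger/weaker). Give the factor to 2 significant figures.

Tidal stretch scales as M/d³; compute that for each body.
Mimas: (3.7 × 10¹⁹) / (1.9 × 10⁸)³ = 5.394 × 10⁻⁶
Enceladus: (1.1 × 10²⁰) / (2.4 × 10⁸)³ = 7.957 × 10⁻⁶
Ratio (larger/smaller) = 1.5

Enceladus, by a factor of ≈ 1.5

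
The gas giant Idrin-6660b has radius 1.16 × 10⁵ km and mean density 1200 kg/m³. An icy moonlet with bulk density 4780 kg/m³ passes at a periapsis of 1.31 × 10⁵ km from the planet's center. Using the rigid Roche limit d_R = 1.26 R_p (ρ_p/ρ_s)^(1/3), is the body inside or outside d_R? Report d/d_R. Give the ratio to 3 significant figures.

outside; d/d_R ≈ 1.42

d_R = 1.26 × (1.16 × 10⁵ km) × (1200/4780)^(1/3) = 92200 km
d/d_R = (1.31 × 10⁵) / (92200) = 1.42
Since d/d_R > 1, the body is outside the Roche limit.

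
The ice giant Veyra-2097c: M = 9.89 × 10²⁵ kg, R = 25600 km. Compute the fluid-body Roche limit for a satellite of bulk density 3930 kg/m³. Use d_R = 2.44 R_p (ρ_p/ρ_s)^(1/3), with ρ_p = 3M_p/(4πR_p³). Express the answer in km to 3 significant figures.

44400 km

ρ_p = 3M_p/(4πR_p³) = 3 × (9.89 × 10²⁵) / (4π × (2.56 × 10⁷ m)³) = 1410 kg/m³
d_R = 2.44 × 25600 km × (1410/3930)^(1/3)
    = 44400 km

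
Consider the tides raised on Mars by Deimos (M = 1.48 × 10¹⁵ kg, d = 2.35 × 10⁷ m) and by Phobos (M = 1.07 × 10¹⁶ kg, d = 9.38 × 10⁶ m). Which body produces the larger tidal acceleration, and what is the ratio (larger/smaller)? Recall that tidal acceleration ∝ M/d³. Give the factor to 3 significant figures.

The tide-raising term goes as M/d³ (the gradient of a 1/d² field).
Deimos: (1.48 × 10¹⁵) / (2.35 × 10⁷)³ = 1.140 × 10⁻⁷
Phobos: (1.07 × 10¹⁶) / (9.38 × 10⁶)³ = 1.297 × 10⁻⁵
Ratio (larger/smaller) = 114

Phobos, by a factor of ≈ 114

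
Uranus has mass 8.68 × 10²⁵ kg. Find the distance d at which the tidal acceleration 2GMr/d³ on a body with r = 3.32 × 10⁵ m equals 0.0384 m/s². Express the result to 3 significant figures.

2GMr/d³ = a_tidal  ⇒  d = (2GMr / a_tidal)^(1/3)
d = (2 × 6.674×10⁻¹¹ × (8.68 × 10²⁵) × (3.32 × 10⁵) / (0.0384))^(1/3)
  = 4.64 × 10⁷ m

4.64 × 10⁷ m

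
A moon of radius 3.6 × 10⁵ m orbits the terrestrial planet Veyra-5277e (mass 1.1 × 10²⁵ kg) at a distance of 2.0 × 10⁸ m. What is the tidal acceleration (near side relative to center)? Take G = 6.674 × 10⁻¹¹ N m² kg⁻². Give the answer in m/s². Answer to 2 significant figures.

Δg = 2GMr/d³
   = 2 × (6.674 × 10⁻¹¹) × (1.1 × 10²⁵) × (3.6 × 10⁵) / (2.0 × 10⁸)³
   = 6.6 × 10⁻⁵ m/s²

6.6 × 10⁻⁵ m/s²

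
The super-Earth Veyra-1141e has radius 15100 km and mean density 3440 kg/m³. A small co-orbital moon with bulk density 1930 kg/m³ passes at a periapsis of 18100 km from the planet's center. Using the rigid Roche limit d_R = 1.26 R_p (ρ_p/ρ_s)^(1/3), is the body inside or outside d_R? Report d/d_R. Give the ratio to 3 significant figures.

d_R = 1.26 × (15100 km) × (3440/1930)^(1/3) = 23070 km
d/d_R = (18100) / (23070) = 0.785
Since d/d_R < 1, the body is inside the Roche limit.

inside; d/d_R ≈ 0.785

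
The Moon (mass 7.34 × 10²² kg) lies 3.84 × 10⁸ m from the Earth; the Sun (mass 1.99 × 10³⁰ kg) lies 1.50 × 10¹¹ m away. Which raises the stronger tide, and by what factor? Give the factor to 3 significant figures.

The Moon, by a factor of ≈ 2.20

Tidal stretch scales as M/d³; compute that for each body.
The Moon: (7.34 × 10²²) / (3.84 × 10⁸)³ = 1.296 × 10⁻³
The Sun: (1.99 × 10³⁰) / (1.50 × 10¹¹)³ = 5.896 × 10⁻⁴
Ratio (larger/smaller) = 2.20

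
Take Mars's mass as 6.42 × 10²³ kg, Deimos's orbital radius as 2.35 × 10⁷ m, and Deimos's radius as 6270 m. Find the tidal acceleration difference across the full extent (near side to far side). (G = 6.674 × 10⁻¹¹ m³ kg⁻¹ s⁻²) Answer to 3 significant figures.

8.28 × 10⁻⁵ m/s²

Differencing GM/(d−r)² and GM/(d+r)² to first order in r/d gives 4GMr/d³.
Δa = 4GMr/d³
   = 4 × (6.674 × 10⁻¹¹) × (6.42 × 10²³) × (6270) / (2.35 × 10⁷)³
   = 8.28 × 10⁻⁵ m/s²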